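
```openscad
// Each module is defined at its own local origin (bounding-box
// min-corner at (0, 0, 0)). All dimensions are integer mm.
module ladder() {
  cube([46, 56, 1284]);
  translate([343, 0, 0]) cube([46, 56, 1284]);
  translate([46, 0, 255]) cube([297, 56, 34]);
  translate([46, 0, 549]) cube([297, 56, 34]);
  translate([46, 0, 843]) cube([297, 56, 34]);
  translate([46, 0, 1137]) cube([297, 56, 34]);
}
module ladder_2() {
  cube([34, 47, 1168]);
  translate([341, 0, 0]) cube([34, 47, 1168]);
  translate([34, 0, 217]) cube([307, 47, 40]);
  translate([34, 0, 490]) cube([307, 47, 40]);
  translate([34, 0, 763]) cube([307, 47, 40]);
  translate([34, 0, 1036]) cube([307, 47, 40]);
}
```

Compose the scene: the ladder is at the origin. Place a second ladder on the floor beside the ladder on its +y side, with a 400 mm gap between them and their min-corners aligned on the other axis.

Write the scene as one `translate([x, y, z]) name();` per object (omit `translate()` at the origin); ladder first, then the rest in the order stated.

ladder();
translate([0, 456, 0]) ladder_2();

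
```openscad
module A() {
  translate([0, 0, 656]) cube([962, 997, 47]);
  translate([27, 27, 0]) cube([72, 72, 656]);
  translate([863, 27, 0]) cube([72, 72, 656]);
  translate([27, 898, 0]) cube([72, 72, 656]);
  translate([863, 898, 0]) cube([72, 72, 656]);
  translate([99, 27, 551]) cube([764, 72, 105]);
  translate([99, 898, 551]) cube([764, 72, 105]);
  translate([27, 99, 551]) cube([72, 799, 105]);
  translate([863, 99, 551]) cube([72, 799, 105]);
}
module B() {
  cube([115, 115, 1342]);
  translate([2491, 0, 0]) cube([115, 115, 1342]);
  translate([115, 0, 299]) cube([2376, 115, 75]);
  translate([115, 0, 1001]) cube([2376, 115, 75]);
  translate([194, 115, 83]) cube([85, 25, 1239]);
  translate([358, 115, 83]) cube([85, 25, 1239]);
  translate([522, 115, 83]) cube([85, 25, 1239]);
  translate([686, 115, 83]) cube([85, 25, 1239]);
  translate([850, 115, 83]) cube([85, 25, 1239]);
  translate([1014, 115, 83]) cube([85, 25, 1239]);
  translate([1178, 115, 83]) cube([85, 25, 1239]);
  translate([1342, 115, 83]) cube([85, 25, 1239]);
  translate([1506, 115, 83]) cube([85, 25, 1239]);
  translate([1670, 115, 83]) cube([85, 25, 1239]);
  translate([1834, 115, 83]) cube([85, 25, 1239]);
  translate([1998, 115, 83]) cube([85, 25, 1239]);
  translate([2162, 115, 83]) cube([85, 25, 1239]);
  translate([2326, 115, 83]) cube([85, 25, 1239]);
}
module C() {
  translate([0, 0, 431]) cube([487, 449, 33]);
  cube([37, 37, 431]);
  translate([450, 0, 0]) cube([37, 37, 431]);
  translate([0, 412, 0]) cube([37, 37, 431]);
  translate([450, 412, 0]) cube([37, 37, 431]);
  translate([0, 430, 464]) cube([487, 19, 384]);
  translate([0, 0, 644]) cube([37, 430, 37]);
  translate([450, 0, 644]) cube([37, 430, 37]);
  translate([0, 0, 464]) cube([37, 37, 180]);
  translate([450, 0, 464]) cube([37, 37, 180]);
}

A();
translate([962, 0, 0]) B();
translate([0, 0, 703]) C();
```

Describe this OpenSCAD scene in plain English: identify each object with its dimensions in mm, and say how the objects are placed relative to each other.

A is a rectangular dining table. The top is 962×997×47 mm with its upper surface at z = 703 mm. It stands on four 72×72 mm square legs, each inset 27 mm from the nearest pair of top edges, running from the floor to the underside of the top. Four apron rails, 72 mm thick and 105 mm tall, run between adjacent legs with their top edges flush with the underside of the top and their outer faces flush with the legs' outer faces.

B is a fence section. Two 115×115 mm posts, 1342 mm tall, stand on the floor with a clear span of 2376 mm between their inner faces. Two horizontal rails of 115×75 mm section span the gap between the posts with their undersides at z = 299 mm and z = 1001 mm, flush with the posts' −y face. 14 pickets, each 85 mm wide, 25 mm thick and 1239 mm tall, are fixed to the +y face of the rails with their bottoms at z = 83 mm, evenly spaced across the span with equal gaps (rounded down to the nearest mm) at the −x end and between each pair — any rounding remainder accumulates at the +x end.

C is a chair: 487×449 mm seat, 33 mm thick, top at z = 464 mm, on four 37 mm square corner legs flush with the seat edges. A 19 mm thick backrest slab spans the full seat width, extending 384 mm above the seat top, its back face flush with the seat's +y edge. Two armrests of 37×37 mm section run along each side from the seat's front edge to the front of the backrest, top faces 217 mm above the seat top and outer faces flush with the seat's x-edges; a 37×37 mm post under the front of each armrest stands on the seat at the front corner.

The fence section is against the table's +x side, with their −y faces flush. The chair is on top of the table.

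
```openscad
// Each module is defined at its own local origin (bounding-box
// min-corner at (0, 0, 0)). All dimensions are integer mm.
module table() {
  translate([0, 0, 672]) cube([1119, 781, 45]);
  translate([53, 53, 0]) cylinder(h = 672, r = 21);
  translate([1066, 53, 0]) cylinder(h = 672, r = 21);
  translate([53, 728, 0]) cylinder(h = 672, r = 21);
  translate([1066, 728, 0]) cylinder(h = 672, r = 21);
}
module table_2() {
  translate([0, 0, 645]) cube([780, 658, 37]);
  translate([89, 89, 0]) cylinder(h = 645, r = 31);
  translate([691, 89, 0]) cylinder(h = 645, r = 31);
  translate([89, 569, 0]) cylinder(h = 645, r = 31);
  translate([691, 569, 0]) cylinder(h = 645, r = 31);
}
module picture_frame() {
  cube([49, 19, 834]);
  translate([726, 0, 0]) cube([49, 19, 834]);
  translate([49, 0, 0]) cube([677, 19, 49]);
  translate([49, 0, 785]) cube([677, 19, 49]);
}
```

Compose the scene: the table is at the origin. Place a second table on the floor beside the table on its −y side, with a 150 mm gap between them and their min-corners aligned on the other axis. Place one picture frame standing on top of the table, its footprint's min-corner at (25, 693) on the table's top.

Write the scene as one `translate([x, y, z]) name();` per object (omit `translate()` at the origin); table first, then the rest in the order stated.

table();
translate([0, -808, 0]) table_2();
translate([25, 693, 717]) picture_frame();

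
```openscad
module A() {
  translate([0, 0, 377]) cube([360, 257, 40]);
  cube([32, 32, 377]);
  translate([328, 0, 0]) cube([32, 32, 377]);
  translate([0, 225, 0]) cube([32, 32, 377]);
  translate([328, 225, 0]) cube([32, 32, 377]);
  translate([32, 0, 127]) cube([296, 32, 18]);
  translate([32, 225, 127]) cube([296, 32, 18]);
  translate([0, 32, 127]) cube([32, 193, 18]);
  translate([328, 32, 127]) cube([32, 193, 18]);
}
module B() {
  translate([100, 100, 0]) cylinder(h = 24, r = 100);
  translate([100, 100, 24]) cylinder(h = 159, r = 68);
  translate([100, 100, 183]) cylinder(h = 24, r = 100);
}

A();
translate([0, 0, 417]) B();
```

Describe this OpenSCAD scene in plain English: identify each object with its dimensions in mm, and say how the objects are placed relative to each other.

A is a simple wooden stool: a rectangular seat 360 mm (x) by 257 mm (y), 40 mm thick, top face at z = 417 mm, on four square legs, each 32×32 mm in cross-section. The legs rest on z = 0, each flush with a corner of the seat. Four stretchers, 32 mm wide and 18 mm tall, connect adjacent legs with their undersides at z = 127 mm, each running between the inner faces of the legs it joins and aligned with the legs' outer faces on the other axis.

B is a spool: two coaxial disc flanges of radius 100 mm and thickness 24 mm, joined by a core cylinder of radius 68 mm and height 159 mm. The lower flange rests on z = 0 and the three cylinders share a vertical axis.

The spool is on top of the stool.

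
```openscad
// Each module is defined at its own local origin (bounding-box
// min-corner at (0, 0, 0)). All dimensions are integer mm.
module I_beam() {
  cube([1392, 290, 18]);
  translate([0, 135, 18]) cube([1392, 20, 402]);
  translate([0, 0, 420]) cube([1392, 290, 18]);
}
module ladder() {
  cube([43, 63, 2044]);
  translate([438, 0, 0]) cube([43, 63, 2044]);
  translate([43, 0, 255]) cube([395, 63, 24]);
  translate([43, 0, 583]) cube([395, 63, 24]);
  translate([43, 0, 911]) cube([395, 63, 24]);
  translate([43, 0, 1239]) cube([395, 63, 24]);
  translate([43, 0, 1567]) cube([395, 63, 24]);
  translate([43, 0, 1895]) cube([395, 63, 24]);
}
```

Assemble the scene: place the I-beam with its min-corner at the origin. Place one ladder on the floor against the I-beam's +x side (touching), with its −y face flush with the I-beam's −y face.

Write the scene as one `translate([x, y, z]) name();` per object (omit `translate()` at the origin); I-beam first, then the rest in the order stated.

I_beam();
translate([1392, 0, 0]) ladder();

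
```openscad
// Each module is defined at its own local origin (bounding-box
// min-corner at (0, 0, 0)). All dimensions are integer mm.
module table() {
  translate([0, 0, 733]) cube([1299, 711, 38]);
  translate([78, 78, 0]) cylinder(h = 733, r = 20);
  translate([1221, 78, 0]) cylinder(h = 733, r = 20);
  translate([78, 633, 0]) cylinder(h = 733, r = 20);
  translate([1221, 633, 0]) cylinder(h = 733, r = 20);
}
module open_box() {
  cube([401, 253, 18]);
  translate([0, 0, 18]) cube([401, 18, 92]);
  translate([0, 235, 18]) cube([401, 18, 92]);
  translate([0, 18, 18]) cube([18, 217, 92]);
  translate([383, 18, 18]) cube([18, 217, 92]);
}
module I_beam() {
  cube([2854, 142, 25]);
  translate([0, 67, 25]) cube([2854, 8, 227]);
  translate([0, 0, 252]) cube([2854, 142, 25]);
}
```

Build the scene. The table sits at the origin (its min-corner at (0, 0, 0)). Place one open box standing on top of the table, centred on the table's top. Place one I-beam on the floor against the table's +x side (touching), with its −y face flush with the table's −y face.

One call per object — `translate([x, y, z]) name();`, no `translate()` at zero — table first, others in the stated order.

table();
translate([449, 229, 771]) open_box();
translate([1299, 0, 0]) I_beam();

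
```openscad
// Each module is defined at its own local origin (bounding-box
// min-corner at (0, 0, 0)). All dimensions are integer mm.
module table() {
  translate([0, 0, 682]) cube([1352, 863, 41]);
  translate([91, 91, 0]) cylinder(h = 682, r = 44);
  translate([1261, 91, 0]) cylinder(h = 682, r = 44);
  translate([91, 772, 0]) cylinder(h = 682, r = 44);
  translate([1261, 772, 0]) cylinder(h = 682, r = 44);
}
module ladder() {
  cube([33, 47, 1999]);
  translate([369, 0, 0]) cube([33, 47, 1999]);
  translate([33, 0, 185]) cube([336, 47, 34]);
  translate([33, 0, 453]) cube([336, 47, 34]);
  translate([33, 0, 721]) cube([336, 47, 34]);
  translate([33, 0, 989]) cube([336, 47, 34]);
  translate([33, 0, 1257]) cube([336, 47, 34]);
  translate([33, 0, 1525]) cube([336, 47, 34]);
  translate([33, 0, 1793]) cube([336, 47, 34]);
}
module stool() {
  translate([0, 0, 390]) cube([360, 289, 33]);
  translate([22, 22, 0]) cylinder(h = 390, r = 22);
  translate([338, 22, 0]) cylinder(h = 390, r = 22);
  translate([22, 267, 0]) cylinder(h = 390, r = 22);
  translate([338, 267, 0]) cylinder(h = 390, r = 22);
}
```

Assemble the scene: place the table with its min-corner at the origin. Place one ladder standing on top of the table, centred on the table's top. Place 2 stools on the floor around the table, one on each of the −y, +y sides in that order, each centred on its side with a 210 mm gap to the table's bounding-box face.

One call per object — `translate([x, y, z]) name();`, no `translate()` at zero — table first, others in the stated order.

table();
translate([475, 408, 723]) ladder();
translate([496, -499, 0]) stool();
translate([496, 1073, 0]) stool();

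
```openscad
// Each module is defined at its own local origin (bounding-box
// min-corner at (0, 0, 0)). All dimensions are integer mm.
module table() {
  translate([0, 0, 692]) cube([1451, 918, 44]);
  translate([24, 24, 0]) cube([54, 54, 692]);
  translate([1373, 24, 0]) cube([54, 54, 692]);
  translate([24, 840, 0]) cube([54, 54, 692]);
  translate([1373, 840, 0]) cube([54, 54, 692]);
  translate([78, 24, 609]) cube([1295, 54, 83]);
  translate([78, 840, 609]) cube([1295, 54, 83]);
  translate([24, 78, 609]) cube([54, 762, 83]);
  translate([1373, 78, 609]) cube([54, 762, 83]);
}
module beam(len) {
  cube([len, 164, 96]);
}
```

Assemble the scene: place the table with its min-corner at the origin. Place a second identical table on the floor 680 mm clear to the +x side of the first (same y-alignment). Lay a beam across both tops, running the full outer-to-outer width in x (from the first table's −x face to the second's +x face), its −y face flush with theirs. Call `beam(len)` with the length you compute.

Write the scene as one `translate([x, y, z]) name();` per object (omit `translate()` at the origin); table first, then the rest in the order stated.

table();
translate([2131, 0, 0]) table();
translate([0, 0, 736]) beam(3582);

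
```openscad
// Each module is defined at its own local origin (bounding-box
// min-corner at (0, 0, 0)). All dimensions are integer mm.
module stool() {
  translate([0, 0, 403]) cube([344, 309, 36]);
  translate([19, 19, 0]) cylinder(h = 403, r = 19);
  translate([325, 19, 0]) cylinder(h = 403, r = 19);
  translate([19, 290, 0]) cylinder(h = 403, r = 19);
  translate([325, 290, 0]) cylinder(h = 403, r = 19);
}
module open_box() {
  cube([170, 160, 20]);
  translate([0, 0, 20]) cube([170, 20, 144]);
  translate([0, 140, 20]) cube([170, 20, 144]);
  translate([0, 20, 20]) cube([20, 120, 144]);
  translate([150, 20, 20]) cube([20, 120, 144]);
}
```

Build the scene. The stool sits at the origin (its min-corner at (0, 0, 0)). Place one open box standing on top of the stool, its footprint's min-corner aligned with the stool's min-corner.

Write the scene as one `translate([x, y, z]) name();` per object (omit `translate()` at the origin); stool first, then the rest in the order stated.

stool();
translate([0, 0, 439]) open_box();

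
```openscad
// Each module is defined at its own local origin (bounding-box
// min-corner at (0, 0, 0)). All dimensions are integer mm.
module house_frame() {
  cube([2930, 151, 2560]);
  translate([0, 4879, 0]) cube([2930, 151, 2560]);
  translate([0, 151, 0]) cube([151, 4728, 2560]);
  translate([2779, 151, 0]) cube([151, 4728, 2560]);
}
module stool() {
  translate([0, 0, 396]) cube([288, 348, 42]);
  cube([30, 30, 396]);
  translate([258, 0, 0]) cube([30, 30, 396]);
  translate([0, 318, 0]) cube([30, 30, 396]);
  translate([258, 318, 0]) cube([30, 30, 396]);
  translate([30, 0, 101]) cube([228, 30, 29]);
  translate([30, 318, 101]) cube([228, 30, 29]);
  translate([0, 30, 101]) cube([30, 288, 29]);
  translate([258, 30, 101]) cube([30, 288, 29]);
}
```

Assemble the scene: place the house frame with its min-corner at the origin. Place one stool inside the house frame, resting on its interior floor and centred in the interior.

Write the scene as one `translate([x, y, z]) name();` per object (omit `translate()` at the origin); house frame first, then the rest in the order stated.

house_frame();
translate([1321, 2341, 0]) stool();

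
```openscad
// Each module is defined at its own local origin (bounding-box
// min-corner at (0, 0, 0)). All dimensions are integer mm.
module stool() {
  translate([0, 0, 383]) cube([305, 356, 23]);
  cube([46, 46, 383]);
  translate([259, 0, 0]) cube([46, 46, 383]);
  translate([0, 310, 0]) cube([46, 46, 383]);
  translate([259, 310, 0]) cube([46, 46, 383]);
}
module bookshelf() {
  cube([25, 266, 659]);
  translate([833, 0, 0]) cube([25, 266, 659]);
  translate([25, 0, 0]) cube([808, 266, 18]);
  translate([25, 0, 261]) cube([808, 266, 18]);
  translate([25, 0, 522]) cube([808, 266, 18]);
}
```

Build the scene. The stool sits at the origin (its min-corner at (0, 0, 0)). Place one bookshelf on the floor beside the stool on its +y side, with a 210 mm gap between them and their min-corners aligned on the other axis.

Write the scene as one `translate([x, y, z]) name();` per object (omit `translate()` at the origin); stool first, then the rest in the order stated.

stool();
translate([0, 566, 0]) bookshelf();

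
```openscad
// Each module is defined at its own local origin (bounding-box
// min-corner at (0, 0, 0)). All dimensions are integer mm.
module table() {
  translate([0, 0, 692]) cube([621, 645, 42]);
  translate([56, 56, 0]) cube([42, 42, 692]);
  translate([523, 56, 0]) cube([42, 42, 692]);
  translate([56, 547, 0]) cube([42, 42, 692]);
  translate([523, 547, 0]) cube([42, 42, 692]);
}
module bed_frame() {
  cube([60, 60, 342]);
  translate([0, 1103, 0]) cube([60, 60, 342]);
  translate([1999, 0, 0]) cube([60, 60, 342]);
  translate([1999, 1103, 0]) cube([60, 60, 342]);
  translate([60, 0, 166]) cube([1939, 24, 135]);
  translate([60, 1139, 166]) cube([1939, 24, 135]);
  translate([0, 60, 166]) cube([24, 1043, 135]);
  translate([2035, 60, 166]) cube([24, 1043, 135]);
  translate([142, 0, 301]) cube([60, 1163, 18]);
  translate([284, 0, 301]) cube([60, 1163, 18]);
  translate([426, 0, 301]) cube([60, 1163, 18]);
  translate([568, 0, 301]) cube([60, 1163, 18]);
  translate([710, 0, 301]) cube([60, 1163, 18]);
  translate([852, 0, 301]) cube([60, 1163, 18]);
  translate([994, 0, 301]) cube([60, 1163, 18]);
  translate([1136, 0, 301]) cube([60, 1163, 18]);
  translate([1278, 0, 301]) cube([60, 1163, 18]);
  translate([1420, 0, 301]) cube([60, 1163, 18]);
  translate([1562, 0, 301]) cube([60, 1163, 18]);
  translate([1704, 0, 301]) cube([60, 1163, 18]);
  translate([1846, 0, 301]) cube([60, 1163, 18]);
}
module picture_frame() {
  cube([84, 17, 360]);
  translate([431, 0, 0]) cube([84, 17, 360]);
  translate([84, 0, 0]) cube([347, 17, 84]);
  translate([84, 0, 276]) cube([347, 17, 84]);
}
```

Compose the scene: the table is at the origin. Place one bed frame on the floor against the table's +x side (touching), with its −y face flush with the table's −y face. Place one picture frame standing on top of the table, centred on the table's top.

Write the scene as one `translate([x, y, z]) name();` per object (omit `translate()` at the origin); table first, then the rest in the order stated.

table();
translate([621, 0, 0]) bed_frame();
translate([53, 314, 734]) picture_frame();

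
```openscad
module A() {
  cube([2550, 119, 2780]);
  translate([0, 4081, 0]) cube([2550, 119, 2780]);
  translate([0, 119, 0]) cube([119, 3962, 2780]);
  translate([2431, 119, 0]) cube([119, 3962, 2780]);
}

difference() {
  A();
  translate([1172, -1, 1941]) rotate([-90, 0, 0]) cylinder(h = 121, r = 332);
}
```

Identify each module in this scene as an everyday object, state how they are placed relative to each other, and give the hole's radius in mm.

A is a house frame. The house frame has a circular hole through its front wall. The hole's radius is 332 mm.

The subtracted cylinder has r = 332 mm.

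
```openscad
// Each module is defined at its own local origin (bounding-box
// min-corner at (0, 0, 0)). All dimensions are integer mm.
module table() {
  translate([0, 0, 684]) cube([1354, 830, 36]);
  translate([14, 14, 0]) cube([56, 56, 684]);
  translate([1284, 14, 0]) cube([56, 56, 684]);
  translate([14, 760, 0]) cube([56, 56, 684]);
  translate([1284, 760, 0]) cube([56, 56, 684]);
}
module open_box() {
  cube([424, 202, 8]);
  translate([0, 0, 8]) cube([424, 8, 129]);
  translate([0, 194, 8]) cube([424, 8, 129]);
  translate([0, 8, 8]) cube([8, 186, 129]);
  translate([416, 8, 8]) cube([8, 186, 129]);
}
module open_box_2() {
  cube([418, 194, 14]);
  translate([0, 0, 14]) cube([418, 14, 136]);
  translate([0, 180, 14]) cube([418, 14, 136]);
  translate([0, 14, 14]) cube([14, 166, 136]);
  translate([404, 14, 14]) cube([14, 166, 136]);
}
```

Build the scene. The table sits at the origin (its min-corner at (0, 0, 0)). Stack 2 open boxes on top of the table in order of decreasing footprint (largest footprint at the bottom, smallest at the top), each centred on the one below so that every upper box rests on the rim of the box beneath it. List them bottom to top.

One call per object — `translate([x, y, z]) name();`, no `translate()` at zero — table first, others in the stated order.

table();
translate([465, 314, 720]) open_box();
translate([468, 318, 857]) open_box_2();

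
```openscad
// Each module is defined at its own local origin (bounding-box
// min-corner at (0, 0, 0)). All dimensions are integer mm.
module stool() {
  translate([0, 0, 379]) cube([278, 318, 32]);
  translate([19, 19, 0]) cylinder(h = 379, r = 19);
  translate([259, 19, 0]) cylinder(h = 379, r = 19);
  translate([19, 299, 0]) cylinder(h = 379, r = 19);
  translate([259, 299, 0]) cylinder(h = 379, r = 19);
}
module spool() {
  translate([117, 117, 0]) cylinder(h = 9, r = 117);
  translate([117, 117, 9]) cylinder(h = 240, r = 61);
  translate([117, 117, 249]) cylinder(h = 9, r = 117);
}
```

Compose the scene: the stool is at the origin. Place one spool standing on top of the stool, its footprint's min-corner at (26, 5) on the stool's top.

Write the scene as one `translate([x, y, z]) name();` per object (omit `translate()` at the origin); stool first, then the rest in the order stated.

stool();
translate([26, 5, 411]) spool();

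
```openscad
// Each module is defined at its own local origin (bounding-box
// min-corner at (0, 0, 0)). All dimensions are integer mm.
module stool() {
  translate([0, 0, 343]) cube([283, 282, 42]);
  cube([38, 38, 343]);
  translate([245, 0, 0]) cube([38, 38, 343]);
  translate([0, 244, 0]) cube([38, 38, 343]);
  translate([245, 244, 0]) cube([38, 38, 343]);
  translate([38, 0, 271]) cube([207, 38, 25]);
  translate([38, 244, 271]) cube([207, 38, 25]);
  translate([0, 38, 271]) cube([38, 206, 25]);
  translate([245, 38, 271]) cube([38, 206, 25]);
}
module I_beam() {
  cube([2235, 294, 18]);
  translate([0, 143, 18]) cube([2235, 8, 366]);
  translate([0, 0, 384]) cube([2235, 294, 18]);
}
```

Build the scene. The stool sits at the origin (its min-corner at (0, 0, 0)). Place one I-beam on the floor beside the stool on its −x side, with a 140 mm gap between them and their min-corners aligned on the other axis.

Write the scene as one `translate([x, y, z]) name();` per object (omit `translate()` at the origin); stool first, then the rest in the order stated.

stool();
translate([-2375, 0, 0]) I_beam();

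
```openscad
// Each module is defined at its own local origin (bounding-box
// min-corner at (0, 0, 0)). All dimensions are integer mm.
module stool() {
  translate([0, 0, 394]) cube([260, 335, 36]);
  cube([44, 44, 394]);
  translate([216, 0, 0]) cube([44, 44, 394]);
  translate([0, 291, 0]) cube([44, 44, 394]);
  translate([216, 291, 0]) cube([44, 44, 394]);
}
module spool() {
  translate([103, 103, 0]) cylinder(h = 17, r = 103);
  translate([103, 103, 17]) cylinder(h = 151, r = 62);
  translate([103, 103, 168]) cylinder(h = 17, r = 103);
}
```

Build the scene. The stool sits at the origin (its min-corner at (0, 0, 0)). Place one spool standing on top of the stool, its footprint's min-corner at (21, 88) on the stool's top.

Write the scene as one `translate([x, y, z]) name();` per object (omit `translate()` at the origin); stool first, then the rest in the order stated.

stool();
translate([21, 88, 430]) spool();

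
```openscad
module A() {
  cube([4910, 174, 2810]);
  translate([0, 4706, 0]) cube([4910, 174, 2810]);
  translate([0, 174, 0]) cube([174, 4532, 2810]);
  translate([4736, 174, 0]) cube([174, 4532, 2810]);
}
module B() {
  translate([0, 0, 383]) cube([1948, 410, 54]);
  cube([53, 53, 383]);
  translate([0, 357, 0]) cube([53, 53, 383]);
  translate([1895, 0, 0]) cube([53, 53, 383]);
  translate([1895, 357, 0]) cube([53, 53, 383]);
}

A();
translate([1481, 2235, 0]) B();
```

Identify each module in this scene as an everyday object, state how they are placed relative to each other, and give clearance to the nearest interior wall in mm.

Clearances: x = 1307, y = 2061; minimum 1307 mm.

A is a house frame. B is a bench. The bench sits inside the house frame, centred. The clearance to the nearest interior wall is 1307 mm.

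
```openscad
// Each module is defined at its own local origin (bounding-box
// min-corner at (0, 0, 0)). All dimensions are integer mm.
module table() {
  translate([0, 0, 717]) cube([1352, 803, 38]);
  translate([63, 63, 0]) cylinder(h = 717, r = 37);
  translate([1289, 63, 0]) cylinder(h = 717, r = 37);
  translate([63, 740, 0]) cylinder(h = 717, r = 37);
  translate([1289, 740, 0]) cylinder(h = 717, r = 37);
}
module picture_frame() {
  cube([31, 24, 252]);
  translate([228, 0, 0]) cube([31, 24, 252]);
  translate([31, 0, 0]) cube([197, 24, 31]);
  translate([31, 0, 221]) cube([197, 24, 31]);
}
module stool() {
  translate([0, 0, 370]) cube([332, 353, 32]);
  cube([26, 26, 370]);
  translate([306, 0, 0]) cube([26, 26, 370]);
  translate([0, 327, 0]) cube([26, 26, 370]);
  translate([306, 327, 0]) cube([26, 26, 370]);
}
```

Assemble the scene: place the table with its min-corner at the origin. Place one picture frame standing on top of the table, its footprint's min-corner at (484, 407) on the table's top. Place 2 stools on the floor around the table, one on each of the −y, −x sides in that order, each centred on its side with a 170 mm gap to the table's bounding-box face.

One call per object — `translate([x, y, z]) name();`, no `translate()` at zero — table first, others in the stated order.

table();
translate([484, 407, 755]) picture_frame();
translate([510, -523, 0]) stool();
translate([-502, 225, 0]) stool();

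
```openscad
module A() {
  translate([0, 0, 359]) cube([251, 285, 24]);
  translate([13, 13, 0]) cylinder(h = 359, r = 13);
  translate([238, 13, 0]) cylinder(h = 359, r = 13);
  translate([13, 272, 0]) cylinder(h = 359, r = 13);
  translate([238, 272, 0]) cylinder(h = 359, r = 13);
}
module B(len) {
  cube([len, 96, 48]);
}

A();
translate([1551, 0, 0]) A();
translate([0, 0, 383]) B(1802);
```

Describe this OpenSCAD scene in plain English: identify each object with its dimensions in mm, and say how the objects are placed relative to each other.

A is a four-legged stool. The seat is a 251×285×24 mm slab whose top surface is at z = 383 mm; four round legs, each 26 mm in diameter, run from the floor (z = 0) to the underside of the seat, each leg's axis is inset half a diameter from the nearest pair of seat edges (so the leg's bounding box is flush with the corner).

B is a rectangular beam 1802 mm long (x), 96 mm deep (y), 48 mm thick (z).

The beam spans the tops of two stools placed 1300 mm apart, resting at z = 383 mm.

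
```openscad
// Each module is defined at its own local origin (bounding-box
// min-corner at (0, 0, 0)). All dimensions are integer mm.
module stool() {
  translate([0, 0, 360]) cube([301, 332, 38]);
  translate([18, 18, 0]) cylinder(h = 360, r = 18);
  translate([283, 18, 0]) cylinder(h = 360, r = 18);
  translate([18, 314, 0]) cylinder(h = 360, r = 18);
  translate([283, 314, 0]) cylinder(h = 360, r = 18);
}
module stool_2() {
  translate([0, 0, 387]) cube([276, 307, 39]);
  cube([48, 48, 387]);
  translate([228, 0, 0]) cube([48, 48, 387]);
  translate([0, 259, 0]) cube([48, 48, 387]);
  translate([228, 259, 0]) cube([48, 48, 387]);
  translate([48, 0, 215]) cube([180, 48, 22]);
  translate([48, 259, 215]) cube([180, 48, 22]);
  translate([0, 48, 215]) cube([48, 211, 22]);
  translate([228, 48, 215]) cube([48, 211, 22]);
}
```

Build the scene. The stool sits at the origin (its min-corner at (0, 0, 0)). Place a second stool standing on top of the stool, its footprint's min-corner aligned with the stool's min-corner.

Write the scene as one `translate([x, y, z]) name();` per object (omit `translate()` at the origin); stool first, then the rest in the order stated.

stool();
translate([0, 0, 398]) stool_2();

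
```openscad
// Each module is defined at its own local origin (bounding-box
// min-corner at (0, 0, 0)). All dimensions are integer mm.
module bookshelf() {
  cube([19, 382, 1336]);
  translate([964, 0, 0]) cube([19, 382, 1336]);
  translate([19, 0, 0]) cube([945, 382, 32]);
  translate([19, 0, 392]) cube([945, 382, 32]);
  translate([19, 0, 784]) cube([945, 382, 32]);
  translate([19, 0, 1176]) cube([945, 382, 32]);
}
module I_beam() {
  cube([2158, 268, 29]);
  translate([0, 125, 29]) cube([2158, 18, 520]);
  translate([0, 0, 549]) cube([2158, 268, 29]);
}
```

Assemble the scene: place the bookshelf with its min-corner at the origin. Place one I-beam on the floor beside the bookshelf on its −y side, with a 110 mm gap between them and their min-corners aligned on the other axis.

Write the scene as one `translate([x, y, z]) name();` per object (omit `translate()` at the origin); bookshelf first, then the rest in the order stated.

bookshelf();
translate([0, -378, 0]) I_beam();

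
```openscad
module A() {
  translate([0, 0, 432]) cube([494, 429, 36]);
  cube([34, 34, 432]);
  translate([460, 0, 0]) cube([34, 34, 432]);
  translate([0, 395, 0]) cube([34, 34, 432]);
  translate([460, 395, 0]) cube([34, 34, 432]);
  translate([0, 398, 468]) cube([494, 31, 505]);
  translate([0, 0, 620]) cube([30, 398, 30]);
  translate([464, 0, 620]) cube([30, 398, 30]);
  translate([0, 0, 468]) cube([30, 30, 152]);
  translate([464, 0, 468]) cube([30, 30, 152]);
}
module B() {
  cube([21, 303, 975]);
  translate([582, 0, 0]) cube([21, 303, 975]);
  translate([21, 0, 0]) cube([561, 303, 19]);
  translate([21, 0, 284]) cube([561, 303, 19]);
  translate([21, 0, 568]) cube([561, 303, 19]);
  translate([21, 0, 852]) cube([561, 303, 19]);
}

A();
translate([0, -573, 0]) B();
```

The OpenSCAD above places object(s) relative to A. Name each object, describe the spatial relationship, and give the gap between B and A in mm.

A is a chair. B is a bookshelf. The bookshelf is on the floor beside the chair on its −y side. The gap between the bookshelf and the chair is 270 mm.

The bookshelf's nearest face is 270 mm from the chair's −y face.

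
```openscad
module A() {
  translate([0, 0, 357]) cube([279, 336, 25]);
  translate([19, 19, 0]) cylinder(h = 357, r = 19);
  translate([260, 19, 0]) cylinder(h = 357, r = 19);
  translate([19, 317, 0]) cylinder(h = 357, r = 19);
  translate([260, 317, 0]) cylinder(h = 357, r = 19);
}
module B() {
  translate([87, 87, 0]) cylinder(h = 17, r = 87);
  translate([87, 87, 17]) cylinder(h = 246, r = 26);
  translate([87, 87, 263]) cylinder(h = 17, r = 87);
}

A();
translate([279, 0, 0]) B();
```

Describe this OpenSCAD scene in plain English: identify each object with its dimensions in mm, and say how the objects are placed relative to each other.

A is a four-legged stool. The seat is a 279×336×25 mm slab whose top surface is at z = 382 mm; four round legs, each 38 mm in diameter, run from the floor (z = 0) to the underside of the seat, each leg's axis is inset half a diameter from the nearest pair of seat edges (so the leg's bounding box is flush with the corner).

B is a spool: two coaxial disc flanges of radius 87 mm and thickness 17 mm, joined by a core cylinder of radius 26 mm and height 246 mm. The lower flange rests on z = 0 and the three cylinders share a vertical axis.

The spool is against the stool's +x side, with their −y faces flush.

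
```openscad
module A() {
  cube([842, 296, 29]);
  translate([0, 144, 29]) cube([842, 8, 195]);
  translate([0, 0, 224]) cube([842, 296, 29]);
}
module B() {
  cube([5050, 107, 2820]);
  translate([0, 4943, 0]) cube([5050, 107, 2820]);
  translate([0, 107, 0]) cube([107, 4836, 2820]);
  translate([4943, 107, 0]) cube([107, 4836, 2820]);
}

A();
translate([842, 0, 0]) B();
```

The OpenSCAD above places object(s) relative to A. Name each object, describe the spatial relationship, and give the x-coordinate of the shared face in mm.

The I-beam's +x face and the house frame's −x face are both at x = 842 mm.

A is an I-beam. B is a house frame. The house frame is against the I-beam's +x side, with their −y faces flush. The x-coordinate of the shared face is 842 mm.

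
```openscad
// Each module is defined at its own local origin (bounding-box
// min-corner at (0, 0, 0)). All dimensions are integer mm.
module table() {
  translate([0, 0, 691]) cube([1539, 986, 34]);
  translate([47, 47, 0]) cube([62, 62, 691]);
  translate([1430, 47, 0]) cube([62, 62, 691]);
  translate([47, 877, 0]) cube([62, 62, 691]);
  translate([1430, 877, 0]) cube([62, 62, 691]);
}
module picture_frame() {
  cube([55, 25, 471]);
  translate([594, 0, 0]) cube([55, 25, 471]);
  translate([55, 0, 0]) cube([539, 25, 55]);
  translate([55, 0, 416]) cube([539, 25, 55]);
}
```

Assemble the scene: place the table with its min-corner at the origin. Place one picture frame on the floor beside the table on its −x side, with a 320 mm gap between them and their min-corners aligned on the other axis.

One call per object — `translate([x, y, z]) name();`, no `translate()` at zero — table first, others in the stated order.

table();
translate([-969, 0, 0]) picture_frame();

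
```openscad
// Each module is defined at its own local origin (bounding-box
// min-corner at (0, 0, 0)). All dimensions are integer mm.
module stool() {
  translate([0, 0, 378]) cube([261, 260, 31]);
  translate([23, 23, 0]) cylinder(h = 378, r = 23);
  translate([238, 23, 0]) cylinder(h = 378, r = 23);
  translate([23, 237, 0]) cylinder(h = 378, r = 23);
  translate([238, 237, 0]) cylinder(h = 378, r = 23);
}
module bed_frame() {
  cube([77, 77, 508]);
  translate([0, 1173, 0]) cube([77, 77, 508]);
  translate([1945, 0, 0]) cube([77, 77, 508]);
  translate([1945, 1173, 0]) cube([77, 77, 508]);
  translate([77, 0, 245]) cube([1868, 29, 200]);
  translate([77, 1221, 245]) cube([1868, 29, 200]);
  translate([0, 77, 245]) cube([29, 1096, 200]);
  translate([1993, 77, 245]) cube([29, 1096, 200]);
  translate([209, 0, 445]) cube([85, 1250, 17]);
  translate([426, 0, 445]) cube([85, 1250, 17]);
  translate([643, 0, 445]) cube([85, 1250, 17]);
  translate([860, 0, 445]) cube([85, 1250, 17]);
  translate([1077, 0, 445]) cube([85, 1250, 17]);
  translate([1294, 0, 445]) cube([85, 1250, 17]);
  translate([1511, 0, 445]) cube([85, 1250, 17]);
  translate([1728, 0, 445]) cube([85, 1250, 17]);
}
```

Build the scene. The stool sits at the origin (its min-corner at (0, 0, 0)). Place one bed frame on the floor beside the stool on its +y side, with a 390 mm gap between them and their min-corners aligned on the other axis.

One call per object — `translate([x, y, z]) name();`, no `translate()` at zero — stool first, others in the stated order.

stool();
translate([0, 650, 0]) bed_frame();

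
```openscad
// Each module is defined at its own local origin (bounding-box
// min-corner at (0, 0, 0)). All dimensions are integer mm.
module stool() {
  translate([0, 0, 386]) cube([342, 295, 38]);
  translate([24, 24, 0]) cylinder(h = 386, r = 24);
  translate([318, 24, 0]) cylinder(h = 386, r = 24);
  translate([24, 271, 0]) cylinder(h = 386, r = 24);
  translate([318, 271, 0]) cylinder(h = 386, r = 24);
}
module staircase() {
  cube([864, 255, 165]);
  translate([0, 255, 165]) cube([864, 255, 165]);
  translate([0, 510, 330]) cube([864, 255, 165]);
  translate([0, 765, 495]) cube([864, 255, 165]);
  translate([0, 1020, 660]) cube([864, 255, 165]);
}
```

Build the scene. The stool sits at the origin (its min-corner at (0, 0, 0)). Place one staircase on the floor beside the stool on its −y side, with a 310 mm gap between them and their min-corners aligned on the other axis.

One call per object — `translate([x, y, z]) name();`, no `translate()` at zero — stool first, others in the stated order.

stool();
translate([0, -1585, 0]) staircase();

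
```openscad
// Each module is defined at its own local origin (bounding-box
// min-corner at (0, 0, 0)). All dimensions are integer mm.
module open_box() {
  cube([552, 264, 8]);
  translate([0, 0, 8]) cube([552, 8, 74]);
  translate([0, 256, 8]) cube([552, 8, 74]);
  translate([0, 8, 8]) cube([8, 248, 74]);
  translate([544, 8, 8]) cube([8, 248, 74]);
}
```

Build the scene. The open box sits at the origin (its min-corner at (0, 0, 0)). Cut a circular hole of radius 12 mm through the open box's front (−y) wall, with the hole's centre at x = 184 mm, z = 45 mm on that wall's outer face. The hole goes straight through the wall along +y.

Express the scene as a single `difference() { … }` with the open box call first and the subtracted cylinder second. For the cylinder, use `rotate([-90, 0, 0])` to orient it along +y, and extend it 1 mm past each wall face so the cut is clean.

difference() {
  open_box();
  translate([184, -1, 45]) rotate([-90, 0, 0]) cylinder(h = 10, r = 12);
}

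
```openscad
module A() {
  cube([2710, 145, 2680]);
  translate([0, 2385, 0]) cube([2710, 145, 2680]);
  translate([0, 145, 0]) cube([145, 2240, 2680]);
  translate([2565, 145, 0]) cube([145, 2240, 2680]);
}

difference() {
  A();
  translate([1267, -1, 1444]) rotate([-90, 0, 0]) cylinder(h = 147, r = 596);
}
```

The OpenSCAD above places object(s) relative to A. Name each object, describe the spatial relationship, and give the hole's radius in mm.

The subtracted cylinder has r = 596 mm.

A is a house frame. The house frame has a circular hole through its front wall. The hole's radius is 596 mm.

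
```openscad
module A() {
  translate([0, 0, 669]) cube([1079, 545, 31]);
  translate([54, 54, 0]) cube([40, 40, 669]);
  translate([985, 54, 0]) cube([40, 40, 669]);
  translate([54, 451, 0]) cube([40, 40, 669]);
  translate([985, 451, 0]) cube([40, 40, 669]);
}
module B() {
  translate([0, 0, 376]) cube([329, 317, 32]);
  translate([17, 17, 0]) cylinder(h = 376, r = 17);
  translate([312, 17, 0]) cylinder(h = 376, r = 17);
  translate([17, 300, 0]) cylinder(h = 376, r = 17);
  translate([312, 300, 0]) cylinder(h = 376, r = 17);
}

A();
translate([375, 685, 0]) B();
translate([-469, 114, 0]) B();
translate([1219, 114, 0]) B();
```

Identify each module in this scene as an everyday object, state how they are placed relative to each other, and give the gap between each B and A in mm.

A is a table. B is a stool. Three stools sit around the table at the +y, −x, +x sides. The gap between each stool and the table is 140 mm.

Each stool's nearest face is 140 mm from the table's bounding box.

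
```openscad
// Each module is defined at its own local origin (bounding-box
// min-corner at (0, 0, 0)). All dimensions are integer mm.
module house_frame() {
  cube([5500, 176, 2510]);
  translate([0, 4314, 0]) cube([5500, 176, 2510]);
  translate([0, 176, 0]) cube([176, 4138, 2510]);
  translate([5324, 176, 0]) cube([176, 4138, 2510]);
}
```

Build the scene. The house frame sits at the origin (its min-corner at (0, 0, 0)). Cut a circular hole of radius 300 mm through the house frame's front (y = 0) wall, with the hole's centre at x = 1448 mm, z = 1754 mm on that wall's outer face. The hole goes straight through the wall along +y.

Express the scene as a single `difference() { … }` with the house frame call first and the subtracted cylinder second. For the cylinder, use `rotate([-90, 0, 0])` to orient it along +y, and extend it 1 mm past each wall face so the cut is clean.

difference() {
  house_frame();
  translate([1448, -1, 1754]) rotate([-90, 0, 0]) cylinder(h = 178, r = 300);
}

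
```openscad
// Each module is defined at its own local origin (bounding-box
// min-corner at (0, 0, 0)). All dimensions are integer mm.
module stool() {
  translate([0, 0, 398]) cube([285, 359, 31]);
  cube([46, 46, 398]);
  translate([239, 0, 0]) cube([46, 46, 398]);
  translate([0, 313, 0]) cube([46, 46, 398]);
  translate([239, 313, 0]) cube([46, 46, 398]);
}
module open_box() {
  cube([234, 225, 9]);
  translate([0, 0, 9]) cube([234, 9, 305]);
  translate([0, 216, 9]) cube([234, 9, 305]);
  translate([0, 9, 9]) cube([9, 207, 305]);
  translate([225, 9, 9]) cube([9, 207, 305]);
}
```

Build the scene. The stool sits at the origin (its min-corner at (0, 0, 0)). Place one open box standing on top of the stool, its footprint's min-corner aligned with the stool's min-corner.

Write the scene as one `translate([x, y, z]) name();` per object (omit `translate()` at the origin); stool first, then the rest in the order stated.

stool();
translate([0, 0, 429]) open_box();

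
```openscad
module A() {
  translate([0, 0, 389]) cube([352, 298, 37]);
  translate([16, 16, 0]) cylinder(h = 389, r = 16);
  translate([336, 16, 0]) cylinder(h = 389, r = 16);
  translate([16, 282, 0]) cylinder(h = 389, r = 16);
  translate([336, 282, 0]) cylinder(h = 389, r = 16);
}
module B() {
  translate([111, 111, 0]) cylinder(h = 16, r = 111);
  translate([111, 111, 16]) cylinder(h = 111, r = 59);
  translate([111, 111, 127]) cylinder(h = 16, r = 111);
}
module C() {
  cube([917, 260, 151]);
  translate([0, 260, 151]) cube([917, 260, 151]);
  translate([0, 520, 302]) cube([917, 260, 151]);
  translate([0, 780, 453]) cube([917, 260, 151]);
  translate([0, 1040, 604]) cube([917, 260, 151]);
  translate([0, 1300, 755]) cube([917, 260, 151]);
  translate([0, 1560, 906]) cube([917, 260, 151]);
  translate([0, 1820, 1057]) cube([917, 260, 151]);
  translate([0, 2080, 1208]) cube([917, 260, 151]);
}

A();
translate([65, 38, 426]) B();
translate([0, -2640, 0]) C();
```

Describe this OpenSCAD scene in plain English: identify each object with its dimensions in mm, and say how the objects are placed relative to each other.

A is a simple wooden stool: a rectangular seat 352 mm (x) by 298 mm (y), 37 mm thick, top face at z = 426 mm, on four round legs, each 32 mm in diameter. The legs rest on z = 0, each leg's axis is inset half a diameter from the nearest pair of seat edges (so the leg's bounding box is flush with the corner).

B is a spool: two coaxial disc flanges of radius 111 mm and thickness 16 mm, joined by a core cylinder of radius 59 mm and height 111 mm. The lower flange rests on z = 0 and the three cylinders share a vertical axis.

C is a straight staircase of 9 solid steps. Each step is 917 mm wide (x), 260 mm deep (y, the going) and 151 mm tall (the rise). The first step rests on the floor; each subsequent step sits one going further in +y and one rise higher in +z, directly behind and above the previous step with no overlap.

The spool is on top of the stool, centred. The staircase is on the floor beside the stool on its −y side.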